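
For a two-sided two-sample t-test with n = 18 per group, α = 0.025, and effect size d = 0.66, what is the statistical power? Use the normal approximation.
Power ≈ 0.40

Power calculation (two-sample t-test, normal approximation):
z_β = d · √(n/2) - z_{α/2}
z_β = 0.66 · √(18/2) - 2.241
z_β = 0.66 · 3.000 - 2.241
z_β = -0.261

Power = Φ(z_β) = Φ(-0.261) ≈ 0.397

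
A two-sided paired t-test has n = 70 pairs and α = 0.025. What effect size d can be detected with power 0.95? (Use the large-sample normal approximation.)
d ≈ 0.46

Minimum detectable effect (paired t-test, normal approximation):
d = (z_{α/2} + z_β) / √n
d = (2.241 + 1.645) / √70
d = 3.886 / 8.367
d ≈ 0.46

By Cohen's convention (0.2 small / 0.5 medium / 0.8 large): small effect.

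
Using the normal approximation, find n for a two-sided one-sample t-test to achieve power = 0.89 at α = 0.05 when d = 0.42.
n = 58

Sample size formula (one-sample t-test, normal approximation):
n = ((z_{α/2} + z_β) / d)²

z_{α/2} = 1.960 (for α = 0.05, two-sided)
z_β = 1.227 (for power = 0.89)
d = 0.42

n = ((1.960 + 1.227) / 0.42)²
n = (7.588)²
n ≈ 57.58
Round up to the next whole number: n = 58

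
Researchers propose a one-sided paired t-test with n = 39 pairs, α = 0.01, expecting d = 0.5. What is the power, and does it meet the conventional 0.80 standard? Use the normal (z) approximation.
Power ≈ 0.79; the study is underpowered (power < 0.80)

Power calculation (paired t-test, normal approximation):
z_β = d · √n - z_α
z_β = 0.5 · √39 - 2.326
z_β = 0.5 · 6.245 - 2.326
z_β = 0.796

Power = Φ(z_β) = Φ(0.796) ≈ 0.787

Effect size d = 0.5 is medium by Cohen's convention (0.2/0.5/0.8).

Threshold: power ≥ 0.80 is conventionally adequate.
Power ≈ 0.79 → the study is underpowered (power < 0.80).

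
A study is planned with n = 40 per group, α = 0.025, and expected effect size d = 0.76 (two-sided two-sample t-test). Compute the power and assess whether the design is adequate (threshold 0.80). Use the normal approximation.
Power ≈ 0.88; the study is adequately powered (power ≥ 0.80)

Power calculation (two-sample t-test, normal approximation):
z_β = d · √(n/2) - z_{α/2}
z_β = 0.76 · √(40/2) - 2.241
z_β = 0.76 · 4.472 - 2.241
z_β = 1.157

Power = Φ(z_β) = Φ(1.157) ≈ 0.876

Effect size d = 0.76 is medium by Cohen's convention (0.2/0.5/0.8).

Threshold: power ≥ 0.80 is conventionally adequate.
Power ≈ 0.88 → the study is adequately powered (power ≥ 0.80).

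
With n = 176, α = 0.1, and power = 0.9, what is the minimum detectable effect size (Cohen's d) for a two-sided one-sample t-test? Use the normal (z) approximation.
d ≈ 0.22

Minimum detectable effect (one-sample t-test, normal approximation):
d = (z_{α/2} + z_β) / √n
d = (1.645 + 1.282) / √176
d = 2.926 / 13.266
d ≈ 0.22

By Cohen's convention (0.2 small / 0.5 medium / 0.8 large): small effect.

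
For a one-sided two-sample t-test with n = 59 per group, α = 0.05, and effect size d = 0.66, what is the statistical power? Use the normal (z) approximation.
Power ≈ 0.97

Power calculation (two-sample t-test, normal approximation):
z_β = d · √(n/2) - z_α
z_β = 0.66 · √(59/2) - 1.645
z_β = 0.66 · 5.431 - 1.645
z_β = 1.940

Power = Φ(z_β) = Φ(1.940) ≈ 0.974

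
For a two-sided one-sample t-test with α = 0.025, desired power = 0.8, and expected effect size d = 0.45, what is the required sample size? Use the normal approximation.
n = 47

Sample size formula (one-sample t-test, normal approximation):
n = ((z_{α/2} + z_β) / d)²

z_{α/2} = 2.241 (for α = 0.025, two-sided)
z_β = 0.842 (for power = 0.8)
d = 0.45

n = ((2.241 + 0.842) / 0.45)²
n = (6.851)²
n ≈ 46.94
Round up to the next whole number: n = 47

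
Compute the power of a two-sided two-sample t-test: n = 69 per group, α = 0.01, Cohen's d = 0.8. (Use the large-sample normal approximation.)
Power ≈ 0.98

Power calculation (two-sample t-test, normal approximation):
z_β = d · √(n/2) - z_{α/2}
z_β = 0.8 · √(69/2) - 2.576
z_β = 0.8 · 5.874 - 2.576
z_β = 2.123

Power = Φ(z_β) = Φ(2.123) ≈ 0.983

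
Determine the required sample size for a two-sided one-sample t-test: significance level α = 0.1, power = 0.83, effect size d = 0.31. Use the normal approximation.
n = 71

Sample size formula (one-sample t-test, normal approximation):
n = ((z_{α/2} + z_β) / d)²

z_{α/2} = 1.645 (for α = 0.1, two-sided)
z_β = 0.954 (for power = 0.83)
d = 0.31

n = ((1.645 + 0.954) / 0.31)²
n = (8.384)²
n ≈ 70.29
Round up to the next whole number: n = 71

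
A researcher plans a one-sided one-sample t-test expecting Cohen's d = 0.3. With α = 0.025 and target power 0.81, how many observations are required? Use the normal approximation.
n = 90

Sample size formula (one-sample t-test, normal approximation):
n = ((z_α + z_β) / d)²

z_α = 1.960 (for α = 0.025, one-sided)
z_β = 0.878 (for power = 0.81)
d = 0.3

n = ((1.960 + 0.878) / 0.3)²
n = (9.460)²
n ≈ 89.49
Round up to the next whole number: n = 90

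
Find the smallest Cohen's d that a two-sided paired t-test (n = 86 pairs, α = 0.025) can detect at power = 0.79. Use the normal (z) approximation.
d ≈ 0.33

Minimum detectable effect (paired t-test, normal approximation):
d = (z_{α/2} + z_β) / √n
d = (2.241 + 0.806) / √86
d = 3.048 / 9.274
d ≈ 0.33

By Cohen's convention (0.2 small / 0.5 medium / 0.8 large): small effect.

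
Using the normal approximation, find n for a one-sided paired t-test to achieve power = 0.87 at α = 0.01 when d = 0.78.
n = 20 pairs

Sample size formula (paired t-test, normal approximation):
n = ((z_α + z_β) / d)²

z_α = 2.326 (for α = 0.01, one-sided)
z_β = 1.126 (for power = 0.87)
d = 0.78

n = ((2.326 + 1.126) / 0.78)²
n = (4.426)²
n ≈ 19.59
Round up to the next whole number: n = 20 pairs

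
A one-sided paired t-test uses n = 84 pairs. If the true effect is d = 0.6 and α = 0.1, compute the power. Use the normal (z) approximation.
Power ≈ 1.00

Power calculation (paired t-test, normal approximation):
z_β = d · √n - z_α
z_β = 0.6 · √84 - 1.282
z_β = 0.6 · 9.165 - 1.282
z_β = 4.218

Power = Φ(z_β) = Φ(4.218) ≈ 1.000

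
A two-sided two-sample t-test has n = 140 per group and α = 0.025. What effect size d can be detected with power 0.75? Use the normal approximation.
d ≈ 0.35

Minimum detectable effect (two-sample t-test, normal approximation):
d = (z_{α/2} + z_β) / √(n/2)
d = (2.241 + 0.674) / √(140/2)
d = 2.916 / 8.367
d ≈ 0.35

By Cohen's convention (0.2 small / 0.5 medium / 0.8 large): small effect.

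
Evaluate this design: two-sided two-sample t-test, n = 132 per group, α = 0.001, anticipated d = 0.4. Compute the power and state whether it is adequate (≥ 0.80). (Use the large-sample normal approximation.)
Power ≈ 0.48; the study is underpowered (power < 0.80)

Power calculation (two-sample t-test, normal approximation):
z_β = d · √(n/2) - z_{α/2}
z_β = 0.4 · √(132/2) - 3.291
z_β = 0.4 · 8.124 - 3.291
z_β = -0.041

Power = Φ(z_β) = Φ(-0.041) ≈ 0.484

Effect size d = 0.4 is small by Cohen's convention (0.2/0.5/0.8).

Threshold: power ≥ 0.80 is conventionally adequate.
Power ≈ 0.48 → the study is underpowered (power < 0.80).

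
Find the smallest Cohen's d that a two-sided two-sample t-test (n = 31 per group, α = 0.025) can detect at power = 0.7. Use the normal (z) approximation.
d ≈ 0.70

Minimum detectable effect (two-sample t-test, normal approximation):
d = (z_{α/2} + z_β) / √(n/2)
d = (2.241 + 0.524) / √(31/2)
d = 2.766 / 3.937
d ≈ 0.70

By Cohen's convention (0.2 small / 0.5 medium / 0.8 large): medium effect.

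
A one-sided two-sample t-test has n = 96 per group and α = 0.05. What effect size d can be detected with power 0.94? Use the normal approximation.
d ≈ 0.46

Minimum detectable effect (two-sample t-test, normal approximation):
d = (z_α + z_β) / √(n/2)
d = (1.645 + 1.555) / √(96/2)
d = 3.200 / 6.928
d ≈ 0.46

By Cohen's convention (0.2 small / 0.5 medium / 0.8 large): small effect.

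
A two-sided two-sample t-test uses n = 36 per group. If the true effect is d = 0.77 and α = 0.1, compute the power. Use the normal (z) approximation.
Power ≈ 0.95

Power calculation (two-sample t-test, normal approximation):
z_β = d · √(n/2) - z_{α/2}
z_β = 0.77 · √(36/2) - 1.645
z_β = 0.77 · 4.243 - 1.645
z_β = 1.622

Power = Φ(z_β) = Φ(1.622) ≈ 0.948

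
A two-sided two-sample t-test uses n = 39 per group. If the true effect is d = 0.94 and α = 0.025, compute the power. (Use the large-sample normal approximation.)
Power ≈ 0.97

Power calculation (two-sample t-test, normal approximation):
z_β = d · √(n/2) - z_{α/2}
z_β = 0.94 · √(39/2) - 2.241
z_β = 0.94 · 4.416 - 2.241
z_β = 1.910

Power = Φ(z_β) = Φ(1.910) ≈ 0.972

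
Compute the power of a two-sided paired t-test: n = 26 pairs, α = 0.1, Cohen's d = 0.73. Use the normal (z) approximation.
Power ≈ 0.98

Power calculation (paired t-test, normal approximation):
z_β = d · √n - z_{α/2}
z_β = 0.73 · √26 - 1.645
z_β = 0.73 · 5.099 - 1.645
z_β = 2.077

Power = Φ(z_β) = Φ(2.077) ≈ 0.981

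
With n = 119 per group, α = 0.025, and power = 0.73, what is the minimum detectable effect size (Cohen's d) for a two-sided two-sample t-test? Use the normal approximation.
d ≈ 0.37

Minimum detectable effect (two-sample t-test, normal approximation):
d = (z_{α/2} + z_β) / √(n/2)
d = (2.241 + 0.613) / √(119/2)
d = 2.854 / 7.714
d ≈ 0.37

By Cohen's convention (0.2 small / 0.5 medium / 0.8 large): small effect.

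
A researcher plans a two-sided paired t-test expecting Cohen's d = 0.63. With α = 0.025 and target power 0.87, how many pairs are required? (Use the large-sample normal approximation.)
n = 29 pairs

Sample size formula (paired t-test, normal approximation):
n = ((z_{α/2} + z_β) / d)²

z_{α/2} = 2.241 (for α = 0.025, two-sided)
z_β = 1.126 (for power = 0.87)
d = 0.63

n = ((2.241 + 1.126) / 0.63)²
n = (5.344)²
n ≈ 28.56
Round up to the next whole number: n = 29 pairs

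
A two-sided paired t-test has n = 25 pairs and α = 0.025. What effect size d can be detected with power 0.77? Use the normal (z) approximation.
d ≈ 0.60

Minimum detectable effect (paired t-test, normal approximation):
d = (z_{α/2} + z_β) / √n
d = (2.241 + 0.739) / √25
d = 2.980 / 5.000
d ≈ 0.60

By Cohen's convention (0.2 small / 0.5 medium / 0.8 large): medium effect.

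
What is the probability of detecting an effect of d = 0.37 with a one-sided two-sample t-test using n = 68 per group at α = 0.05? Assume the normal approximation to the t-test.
Power ≈ 0.70

Power calculation (two-sample t-test, normal approximation):
z_β = d · √(n/2) - z_α
z_β = 0.37 · √(68/2) - 1.645
z_β = 0.37 · 5.831 - 1.645
z_β = 0.513

Power = Φ(z_β) = Φ(0.513) ≈ 0.696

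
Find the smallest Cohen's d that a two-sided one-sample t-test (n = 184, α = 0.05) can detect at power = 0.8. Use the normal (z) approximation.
d ≈ 0.21

Minimum detectable effect (one-sample t-test, normal approximation):
d = (z_{α/2} + z_β) / √n
d = (1.960 + 0.842) / √184
d = 2.802 / 13.565
d ≈ 0.21

By Cohen's convention (0.2 small / 0.5 medium / 0.8 large): small effect.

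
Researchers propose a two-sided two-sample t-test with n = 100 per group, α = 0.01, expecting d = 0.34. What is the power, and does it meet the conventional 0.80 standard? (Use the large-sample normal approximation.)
Power ≈ 0.43; the study is underpowered (power < 0.80)

Power calculation (two-sample t-test, normal approximation):
z_β = d · √(n/2) - z_{α/2}
z_β = 0.34 · √(100/2) - 2.576
z_β = 0.34 · 7.071 - 2.576
z_β = -0.172

Power = Φ(z_β) = Φ(-0.172) ≈ 0.432

Effect size d = 0.34 is small by Cohen's convention (0.2/0.5/0.8).

Threshold: power ≥ 0.80 is conventionally adequate.
Power ≈ 0.43 → the study is underpowered (power < 0.80).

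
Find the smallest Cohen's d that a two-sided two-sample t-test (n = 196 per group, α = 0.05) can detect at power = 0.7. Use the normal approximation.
d ≈ 0.25

Minimum detectable effect (two-sample t-test, normal approximation):
d = (z_{α/2} + z_β) / √(n/2)
d = (1.960 + 0.524) / √(196/2)
d = 2.484 / 9.899
d ≈ 0.25

By Cohen's convention (0.2 small / 0.5 medium / 0.8 large): small effect.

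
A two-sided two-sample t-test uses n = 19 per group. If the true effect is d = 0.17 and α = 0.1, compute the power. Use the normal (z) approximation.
Power ≈ 0.13

Power calculation (two-sample t-test, normal approximation):
z_β = d · √(n/2) - z_{α/2}
z_β = 0.17 · √(19/2) - 1.645
z_β = 0.17 · 3.082 - 1.645
z_β = -1.121

Power = Φ(z_β) = Φ(-1.121) ≈ 0.131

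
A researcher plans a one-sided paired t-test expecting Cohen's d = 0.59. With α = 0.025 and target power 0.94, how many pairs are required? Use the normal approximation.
n = 36 pairs

Sample size formula (paired t-test, normal approximation):
n = ((z_α + z_β) / d)²

z_α = 1.960 (for α = 0.025, one-sided)
z_β = 1.555 (for power = 0.94)
d = 0.59

n = ((1.960 + 1.555) / 0.59)²
n = (5.958)²
n ≈ 35.50
Round up to the next whole number: n = 36 pairs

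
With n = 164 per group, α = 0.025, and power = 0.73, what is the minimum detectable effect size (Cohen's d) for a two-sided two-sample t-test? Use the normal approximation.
d ≈ 0.32

Minimum detectable effect (two-sample t-test, normal approximation):
d = (z_{α/2} + z_β) / √(n/2)
d = (2.241 + 0.613) / √(164/2)
d = 2.854 / 9.055
d ≈ 0.32

By Cohen's convention (0.2 small / 0.5 medium / 0.8 large): small effect.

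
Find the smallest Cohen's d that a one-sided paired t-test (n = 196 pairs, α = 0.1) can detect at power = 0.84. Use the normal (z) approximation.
d ≈ 0.16

Minimum detectable effect (paired t-test, normal approximation):
d = (z_α + z_β) / √n
d = (1.282 + 0.994) / √196
d = 2.276 / 14.000
d ≈ 0.16

By Cohen's convention (0.2 small / 0.5 medium / 0.8 large): very small effect.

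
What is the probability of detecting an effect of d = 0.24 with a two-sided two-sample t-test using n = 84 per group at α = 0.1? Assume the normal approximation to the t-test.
Power ≈ 0.46

Power calculation (two-sample t-test, normal approximation):
z_β = d · √(n/2) - z_{α/2}
z_β = 0.24 · √(84/2) - 1.645
z_β = 0.24 · 6.481 - 1.645
z_β = -0.089

Power = Φ(z_β) = Φ(-0.089) ≈ 0.464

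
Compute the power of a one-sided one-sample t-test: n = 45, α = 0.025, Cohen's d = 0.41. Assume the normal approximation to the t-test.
Power ≈ 0.79

Power calculation (one-sample t-test, normal approximation):
z_β = d · √n - z_α
z_β = 0.41 · √45 - 1.960
z_β = 0.41 · 6.708 - 1.960
z_β = 0.790

Power = Φ(z_β) = Φ(0.790) ≈ 0.785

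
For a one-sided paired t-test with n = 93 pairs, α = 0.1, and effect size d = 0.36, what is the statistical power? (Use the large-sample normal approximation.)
Power ≈ 0.99

Power calculation (paired t-test, normal approximation):
z_β = d · √n - z_α
z_β = 0.36 · √93 - 1.282
z_β = 0.36 · 9.644 - 1.282
z_β = 2.190

Power = Φ(z_β) = Φ(2.190) ≈ 0.986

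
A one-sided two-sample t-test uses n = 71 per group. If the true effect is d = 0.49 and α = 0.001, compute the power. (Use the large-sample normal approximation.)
Power ≈ 0.43

Power calculation (two-sample t-test, normal approximation):
z_β = d · √(n/2) - z_α
z_β = 0.49 · √(71/2) - 3.090
z_β = 0.49 · 5.958 - 3.090
z_β = -0.171

Power = Φ(z_β) = Φ(-0.171) ≈ 0.432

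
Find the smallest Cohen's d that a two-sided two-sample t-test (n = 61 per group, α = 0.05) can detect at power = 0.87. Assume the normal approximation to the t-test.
d ≈ 0.56

Minimum detectable effect (two-sample t-test, normal approximation):
d = (z_{α/2} + z_β) / √(n/2)
d = (1.960 + 1.126) / √(61/2)
d = 3.086 / 5.523
d ≈ 0.56

By Cohen's convention (0.2 small / 0.5 medium / 0.8 large): medium effect.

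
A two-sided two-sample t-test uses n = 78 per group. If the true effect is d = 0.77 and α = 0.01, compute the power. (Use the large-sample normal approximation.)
Power ≈ 0.99

Power calculation (two-sample t-test, normal approximation):
z_β = d · √(n/2) - z_{α/2}
z_β = 0.77 · √(78/2) - 2.576
z_β = 0.77 · 6.245 - 2.576
z_β = 2.233

Power = Φ(z_β) = Φ(2.233) ≈ 0.987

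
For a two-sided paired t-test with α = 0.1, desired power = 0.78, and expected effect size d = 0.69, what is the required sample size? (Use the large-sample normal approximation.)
n = 13 pairs

Sample size formula (paired t-test, normal approximation):
n = ((z_{α/2} + z_β) / d)²

z_{α/2} = 1.645 (for α = 0.1, two-sided)
z_β = 0.772 (for power = 0.78)
d = 0.69

n = ((1.645 + 0.772) / 0.69)²
n = (3.503)²
n ≈ 12.27
Round up to the next whole number: n = 13 pairs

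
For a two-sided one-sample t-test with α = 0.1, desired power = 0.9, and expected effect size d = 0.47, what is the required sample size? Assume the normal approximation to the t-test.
n = 39

Sample size formula (one-sample t-test, normal approximation):
n = ((z_{α/2} + z_β) / d)²

z_{α/2} = 1.645 (for α = 0.1, two-sided)
z_β = 1.282 (for power = 0.9)
d = 0.47

n = ((1.645 + 1.282) / 0.47)²
n = (6.228)²
n ≈ 38.79
Round up to the next whole number: n = 39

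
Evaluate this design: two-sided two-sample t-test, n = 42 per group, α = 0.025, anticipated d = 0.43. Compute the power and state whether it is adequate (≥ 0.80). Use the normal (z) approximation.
Power ≈ 0.39; the study is underpowered (power < 0.80)

Power calculation (two-sample t-test, normal approximation):
z_β = d · √(n/2) - z_{α/2}
z_β = 0.43 · √(42/2) - 2.241
z_β = 0.43 · 4.583 - 2.241
z_β = -0.271

Power = Φ(z_β) = Φ(-0.271) ≈ 0.393

Effect size d = 0.43 is small by Cohen's convention (0.2/0.5/0.8).

Threshold: power ≥ 0.80 is conventionally adequate.
Power ≈ 0.39 → the study is underpowered (power < 0.80).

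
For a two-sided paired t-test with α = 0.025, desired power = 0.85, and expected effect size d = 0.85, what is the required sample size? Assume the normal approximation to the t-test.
n = 15 pairs

Sample size formula (paired t-test, normal approximation):
n = ((z_{α/2} + z_β) / d)²

z_{α/2} = 2.241 (for α = 0.025, two-sided)
z_β = 1.036 (for power = 0.85)
d = 0.85

n = ((2.241 + 1.036) / 0.85)²
n = (3.855)²
n ≈ 14.86
Round up to the next whole number: n = 15 pairs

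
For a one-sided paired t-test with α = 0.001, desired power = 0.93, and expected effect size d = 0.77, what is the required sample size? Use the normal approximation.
n = 36 pairs

Sample size formula (paired t-test, normal approximation):
n = ((z_α + z_β) / d)²

z_α = 3.090 (for α = 0.001, one-sided)
z_β = 1.476 (for power = 0.93)
d = 0.77

n = ((3.090 + 1.476) / 0.77)²
n = (5.930)²
n ≈ 35.16
Round up to the next whole number: n = 36 pairs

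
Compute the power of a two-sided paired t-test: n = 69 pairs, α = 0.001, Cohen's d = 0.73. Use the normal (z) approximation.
Power ≈ 1.00

Power calculation (paired t-test, normal approximation):
z_β = d · √n - z_{α/2}
z_β = 0.73 · √69 - 3.291
z_β = 0.73 · 8.307 - 3.291
z_β = 2.773

Power = Φ(z_β) = Φ(2.773) ≈ 0.997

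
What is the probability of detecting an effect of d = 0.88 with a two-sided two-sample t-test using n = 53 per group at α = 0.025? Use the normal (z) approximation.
Power ≈ 0.99

Power calculation (two-sample t-test, normal approximation):
z_β = d · √(n/2) - z_{α/2}
z_β = 0.88 · √(53/2) - 2.241
z_β = 0.88 · 5.148 - 2.241
z_β = 2.289

Power = Φ(z_β) = Φ(2.289) ≈ 0.989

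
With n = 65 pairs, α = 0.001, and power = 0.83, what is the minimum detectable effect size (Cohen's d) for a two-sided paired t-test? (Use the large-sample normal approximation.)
d ≈ 0.53

Minimum detectable effect (paired t-test, normal approximation):
d = (z_{α/2} + z_β) / √n
d = (3.291 + 0.954) / √65
d = 4.245 / 8.062
d ≈ 0.53

By Cohen's convention (0.2 small / 0.5 medium / 0.8 large): medium effect.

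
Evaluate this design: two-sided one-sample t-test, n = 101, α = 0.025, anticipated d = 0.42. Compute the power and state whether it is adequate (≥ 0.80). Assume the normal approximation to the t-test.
Power ≈ 0.98; the study is adequately powered (power ≥ 0.80)

Power calculation (one-sample t-test, normal approximation):
z_β = d · √n - z_{α/2}
z_β = 0.42 · √101 - 2.241
z_β = 0.42 · 10.050 - 2.241
z_β = 1.980

Power = Φ(z_β) = Φ(1.980) ≈ 0.976

Effect size d = 0.42 is small by Cohen's convention (0.2/0.5/0.8).

Threshold: power ≥ 0.80 is conventionally adequate.
Power ≈ 0.98 → the study is adequately powered (power ≥ 0.80).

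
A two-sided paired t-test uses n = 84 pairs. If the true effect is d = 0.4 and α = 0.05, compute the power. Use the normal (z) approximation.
Power ≈ 0.96

Power calculation (paired t-test, normal approximation):
z_β = d · √n - z_{α/2}
z_β = 0.4 · √84 - 1.960
z_β = 0.4 · 9.165 - 1.960
z_β = 1.706

Power = Φ(z_β) = Φ(1.706) ≈ 0.956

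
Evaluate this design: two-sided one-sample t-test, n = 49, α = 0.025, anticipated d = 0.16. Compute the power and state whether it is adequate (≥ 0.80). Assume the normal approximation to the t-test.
Power ≈ 0.13; the study is underpowered (power < 0.80)

Power calculation (one-sample t-test, normal approximation):
z_β = d · √n - z_{α/2}
z_β = 0.16 · √49 - 2.241
z_β = 0.16 · 7.000 - 2.241
z_β = -1.121

Power = Φ(z_β) = Φ(-1.121) ≈ 0.131

Effect size d = 0.16 is very small by Cohen's convention (0.2/0.5/0.8).

Threshold: power ≥ 0.80 is conventionally adequate.
Power ≈ 0.13 → the study is underpowered (power < 0.80).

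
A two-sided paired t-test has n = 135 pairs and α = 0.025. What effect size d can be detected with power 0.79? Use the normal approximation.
d ≈ 0.26

Minimum detectable effect (paired t-test, normal approximation):
d = (z_{α/2} + z_β) / √n
d = (2.241 + 0.806) / √135
d = 3.048 / 11.619
d ≈ 0.26

By Cohen's convention (0.2 small / 0.5 medium / 0.8 large): small effect.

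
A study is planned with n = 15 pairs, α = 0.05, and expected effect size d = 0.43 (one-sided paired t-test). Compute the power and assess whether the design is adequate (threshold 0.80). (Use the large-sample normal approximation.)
Power ≈ 0.51; the study is underpowered (power < 0.80)

Power calculation (paired t-test, normal approximation):
z_β = d · √n - z_α
z_β = 0.43 · √15 - 1.645
z_β = 0.43 · 3.873 - 1.645
z_β = 0.021

Power = Φ(z_β) = Φ(0.021) ≈ 0.508

Effect size d = 0.43 is small by Cohen's convention (0.2/0.5/0.8).

Threshold: power ≥ 0.80 is conventionally adequate.
Power ≈ 0.51 → the study is underpowered (power < 0.80).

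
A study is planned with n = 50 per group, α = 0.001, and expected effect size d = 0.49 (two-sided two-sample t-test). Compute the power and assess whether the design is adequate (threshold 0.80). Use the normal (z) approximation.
Power ≈ 0.20; the study is underpowered (power < 0.80)

Power calculation (two-sample t-test, normal approximation):
z_β = d · √(n/2) - z_{α/2}
z_β = 0.49 · √(50/2) - 3.291
z_β = 0.49 · 5.000 - 3.291
z_β = -0.841

Power = Φ(z_β) = Φ(-0.841) ≈ 0.200

Effect size d = 0.49 is small by Cohen's convention (0.2/0.5/0.8).

Threshold: power ≥ 0.80 is conventionally adequate.
Power ≈ 0.20 → the study is underpowered (power < 0.80).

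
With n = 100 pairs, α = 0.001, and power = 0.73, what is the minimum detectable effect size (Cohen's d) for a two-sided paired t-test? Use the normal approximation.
d ≈ 0.39

Minimum detectable effect (paired t-test, normal approximation):
d = (z_{α/2} + z_β) / √n
d = (3.291 + 0.613) / √100
d = 3.903 / 10.000
d ≈ 0.39

By Cohen's convention (0.2 small / 0.5 medium / 0.8 large): small effect.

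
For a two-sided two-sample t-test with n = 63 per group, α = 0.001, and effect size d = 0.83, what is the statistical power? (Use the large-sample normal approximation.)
Power ≈ 0.91

Power calculation (two-sample t-test, normal approximation):
z_β = d · √(n/2) - z_{α/2}
z_β = 0.83 · √(63/2) - 3.291
z_β = 0.83 · 5.612 - 3.291
z_β = 1.368

Power = Φ(z_β) = Φ(1.368) ≈ 0.914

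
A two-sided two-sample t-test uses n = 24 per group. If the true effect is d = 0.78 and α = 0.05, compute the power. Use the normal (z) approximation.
Power ≈ 0.77

Power calculation (two-sample t-test, normal approximation):
z_β = d · √(n/2) - z_{α/2}
z_β = 0.78 · √(24/2) - 1.960
z_β = 0.78 · 3.464 - 1.960
z_β = 0.742

Power = Φ(z_β) = Φ(0.742) ≈ 0.771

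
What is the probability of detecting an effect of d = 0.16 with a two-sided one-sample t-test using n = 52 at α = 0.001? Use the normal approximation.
Power ≈ 0.02

Power calculation (one-sample t-test, normal approximation):
z_β = d · √n - z_{α/2}
z_β = 0.16 · √52 - 3.291
z_β = 0.16 · 7.211 - 3.291
z_β = -2.137

Power = Φ(z_β) = Φ(-2.137) ≈ 0.016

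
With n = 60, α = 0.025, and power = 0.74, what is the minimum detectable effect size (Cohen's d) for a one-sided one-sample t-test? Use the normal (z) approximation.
d ≈ 0.34

Minimum detectable effect (one-sample t-test, normal approximation):
d = (z_α + z_β) / √n
d = (1.960 + 0.643) / √60
d = 2.603 / 7.746
d ≈ 0.34

By Cohen's convention (0.2 small / 0.5 medium / 0.8 large): small effect.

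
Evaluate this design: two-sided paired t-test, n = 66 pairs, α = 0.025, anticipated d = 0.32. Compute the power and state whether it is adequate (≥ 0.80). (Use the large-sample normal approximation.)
Power ≈ 0.64; the study is underpowered (power < 0.80)

Power calculation (paired t-test, normal approximation):
z_β = d · √n - z_{α/2}
z_β = 0.32 · √66 - 2.241
z_β = 0.32 · 8.124 - 2.241
z_β = 0.358

Power = Φ(z_β) = Φ(0.358) ≈ 0.640

Effect size d = 0.32 is small by Cohen's convention (0.2/0.5/0.8).

Threshold: power ≥ 0.80 is conventionally adequate.
Power ≈ 0.64 → the study is underpowered (power < 0.80).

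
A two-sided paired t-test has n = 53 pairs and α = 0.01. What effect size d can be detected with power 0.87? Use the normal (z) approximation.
d ≈ 0.51

Minimum detectable effect (paired t-test, normal approximation):
d = (z_{α/2} + z_β) / √n
d = (2.576 + 1.126) / √53
d = 3.702 / 7.280
d ≈ 0.51

By Cohen's convention (0.2 small / 0.5 medium / 0.8 large): medium effect.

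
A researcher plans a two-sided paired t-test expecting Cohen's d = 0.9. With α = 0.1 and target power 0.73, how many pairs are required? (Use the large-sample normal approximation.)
n = 7 pairs

Sample size formula (paired t-test, normal approximation):
n = ((z_{α/2} + z_β) / d)²

z_{α/2} = 1.645 (for α = 0.1, two-sided)
z_β = 0.613 (for power = 0.73)
d = 0.9

n = ((1.645 + 0.613) / 0.9)²
n = (2.509)²
n ≈ 6.30
Round up to the next whole number: n = 7 pairs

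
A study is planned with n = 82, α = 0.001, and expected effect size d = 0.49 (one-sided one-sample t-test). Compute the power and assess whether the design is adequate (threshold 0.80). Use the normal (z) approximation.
Power ≈ 0.91; the study is adequately powered (power ≥ 0.80)

Power calculation (one-sample t-test, normal approximation):
z_β = d · √n - z_α
z_β = 0.49 · √82 - 3.090
z_β = 0.49 · 9.055 - 3.090
z_β = 1.347

Power = Φ(z_β) = Φ(1.347) ≈ 0.911

Effect size d = 0.49 is small by Cohen's convention (0.2/0.5/0.8).

Threshold: power ≥ 0.80 is conventionally adequate.
Power ≈ 0.91 → the study is adequately powered (power ≥ 0.80).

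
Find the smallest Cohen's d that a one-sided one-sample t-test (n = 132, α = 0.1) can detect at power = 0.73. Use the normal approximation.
d ≈ 0.16

Minimum detectable effect (one-sample t-test, normal approximation):
d = (z_α + z_β) / √n
d = (1.282 + 0.613) / √132
d = 1.894 / 11.489
d ≈ 0.16

By Cohen's convention (0.2 small / 0.5 medium / 0.8 large): very small effect.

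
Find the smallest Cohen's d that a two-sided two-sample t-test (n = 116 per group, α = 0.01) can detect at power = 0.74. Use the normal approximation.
d ≈ 0.42

Minimum detectable effect (two-sample t-test, normal approximation):
d = (z_{α/2} + z_β) / √(n/2)
d = (2.576 + 0.643) / √(116/2)
d = 3.219 / 7.616
d ≈ 0.42

By Cohen's convention (0.2 small / 0.5 medium / 0.8 large): small effect.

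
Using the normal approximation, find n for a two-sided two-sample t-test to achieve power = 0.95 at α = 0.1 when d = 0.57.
n = 67 per group

Sample size formula (two-sample t-test, normal approximation):
n = 2 · ((z_{α/2} + z_β) / d)²

z_{α/2} = 1.645 (for α = 0.1, two-sided)
z_β = 1.645 (for power = 0.95)
d = 0.57

n = 2 · ((1.645 + 1.645) / 0.57)²
n = 2 · (5.772)²
n ≈ 66.63
Round up to the next whole number: n = 67 per group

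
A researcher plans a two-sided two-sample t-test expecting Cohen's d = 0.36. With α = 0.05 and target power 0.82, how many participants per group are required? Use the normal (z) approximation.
n = 128 per group

Sample size formula (two-sample t-test, normal approximation):
n = 2 · ((z_{α/2} + z_β) / d)²

z_{α/2} = 1.960 (for α = 0.05, two-sided)
z_β = 0.915 (for power = 0.82)
d = 0.36

n = 2 · ((1.960 + 0.915) / 0.36)²
n = 2 · (7.986)²
n ≈ 127.55
Round up to the next whole number: n = 128 per group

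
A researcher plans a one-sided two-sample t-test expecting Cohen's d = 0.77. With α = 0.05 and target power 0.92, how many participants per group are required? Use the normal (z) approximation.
n = 32 per group

Sample size formula (two-sample t-test, normal approximation):
n = 2 · ((z_α + z_β) / d)²

z_α = 1.645 (for α = 0.05, one-sided)
z_β = 1.405 (for power = 0.92)
d = 0.77

n = 2 · ((1.645 + 1.405) / 0.77)²
n = 2 · (3.961)²
n ≈ 31.38
Round up to the next whole number: n = 32 per group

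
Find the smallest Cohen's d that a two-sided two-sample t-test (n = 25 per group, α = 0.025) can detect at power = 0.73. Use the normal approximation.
d ≈ 0.81

Minimum detectable effect (two-sample t-test, normal approximation):
d = (z_{α/2} + z_β) / √(n/2)
d = (2.241 + 0.613) / √(25/2)
d = 2.854 / 3.536
d ≈ 0.81

By Cohen's convention (0.2 small / 0.5 medium / 0.8 large): large effect.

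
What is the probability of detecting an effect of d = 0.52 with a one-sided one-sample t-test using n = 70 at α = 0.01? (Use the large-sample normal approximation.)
Power ≈ 0.98

Power calculation (one-sample t-test, normal approximation):
z_β = d · √n - z_α
z_β = 0.52 · √70 - 2.326
z_β = 0.52 · 8.367 - 2.326
z_β = 2.024

Power = Φ(z_β) = Φ(2.024) ≈ 0.979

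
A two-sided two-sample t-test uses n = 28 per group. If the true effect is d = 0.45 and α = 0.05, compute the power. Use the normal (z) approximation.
Power ≈ 0.39

Power calculation (two-sample t-test, normal approximation):
z_β = d · √(n/2) - z_{α/2}
z_β = 0.45 · √(28/2) - 1.960
z_β = 0.45 · 3.742 - 1.960
z_β = -0.276

Power = Φ(z_β) = Φ(-0.276) ≈ 0.391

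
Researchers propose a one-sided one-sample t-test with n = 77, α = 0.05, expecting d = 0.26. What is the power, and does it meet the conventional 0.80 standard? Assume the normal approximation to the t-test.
Power ≈ 0.74; the study is underpowered (power < 0.80)

Power calculation (one-sample t-test, normal approximation):
z_β = d · √n - z_α
z_β = 0.26 · √77 - 1.645
z_β = 0.26 · 8.775 - 1.645
z_β = 0.637

Power = Φ(z_β) = Φ(0.637) ≈ 0.738

Effect size d = 0.26 is small by Cohen's convention (0.2/0.5/0.8).

Threshold: power ≥ 0.80 is conventionally adequate.
Power ≈ 0.74 → the study is underpowered (power < 0.80).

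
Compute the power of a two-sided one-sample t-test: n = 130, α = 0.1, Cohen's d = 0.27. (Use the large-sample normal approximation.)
Power ≈ 0.92

Power calculation (one-sample t-test, normal approximation):
z_β = d · √n - z_{α/2}
z_β = 0.27 · √130 - 1.645
z_β = 0.27 · 11.402 - 1.645
z_β = 1.434

Power = Φ(z_β) = Φ(1.434) ≈ 0.924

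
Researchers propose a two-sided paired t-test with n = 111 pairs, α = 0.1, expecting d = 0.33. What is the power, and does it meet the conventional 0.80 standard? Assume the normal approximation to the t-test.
Power ≈ 0.97; the study is adequately powered (power ≥ 0.80)

Power calculation (paired t-test, normal approximation):
z_β = d · √n - z_{α/2}
z_β = 0.33 · √111 - 1.645
z_β = 0.33 · 10.536 - 1.645
z_β = 1.832

Power = Φ(z_β) = Φ(1.832) ≈ 0.967

Effect size d = 0.33 is small by Cohen's convention (0.2/0.5/0.8).

Threshold: power ≥ 0.80 is conventionally adequate.
Power ≈ 0.97 → the study is adequately powered (power ≥ 0.80).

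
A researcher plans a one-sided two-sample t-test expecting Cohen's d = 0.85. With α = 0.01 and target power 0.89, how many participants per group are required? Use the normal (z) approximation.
n = 35 per group

Sample size formula (two-sample t-test, normal approximation):
n = 2 · ((z_α + z_β) / d)²

z_α = 2.326 (for α = 0.01, one-sided)
z_β = 1.227 (for power = 0.89)
d = 0.85

n = 2 · ((2.326 + 1.227) / 0.85)²
n = 2 · (4.180)²
n ≈ 34.94
Round up to the next whole number: n = 35 per group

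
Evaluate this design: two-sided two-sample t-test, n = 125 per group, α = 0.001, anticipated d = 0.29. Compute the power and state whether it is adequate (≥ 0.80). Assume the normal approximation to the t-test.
Power ≈ 0.16; the study is underpowered (power < 0.80)

Power calculation (two-sample t-test, normal approximation):
z_β = d · √(n/2) - z_{α/2}
z_β = 0.29 · √(125/2) - 3.291
z_β = 0.29 · 7.906 - 3.291
z_β = -0.998

Power = Φ(z_β) = Φ(-0.998) ≈ 0.159

Effect size d = 0.29 is small by Cohen's convention (0.2/0.5/0.8).

Threshold: power ≥ 0.80 is conventionally adequate.
Power ≈ 0.16 → the study is underpowered (power < 0.80).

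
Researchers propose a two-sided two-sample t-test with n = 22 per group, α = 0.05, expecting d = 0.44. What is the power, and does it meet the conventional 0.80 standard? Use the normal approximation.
Power ≈ 0.31; the study is underpowered (power < 0.80)

Power calculation (two-sample t-test, normal approximation):
z_β = d · √(n/2) - z_{α/2}
z_β = 0.44 · √(22/2) - 1.960
z_β = 0.44 · 3.317 - 1.960
z_β = -0.501

Power = Φ(z_β) = Φ(-0.501) ≈ 0.308

Effect size d = 0.44 is small by Cohen's convention (0.2/0.5/0.8).

Threshold: power ≥ 0.80 is conventionally adequate.
Power ≈ 0.31 → the study is underpowered (power < 0.80).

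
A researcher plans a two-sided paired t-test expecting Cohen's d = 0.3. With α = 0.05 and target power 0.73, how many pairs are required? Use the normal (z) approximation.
n = 74 pairs

Sample size formula (paired t-test, normal approximation):
n = ((z_{α/2} + z_β) / d)²

z_{α/2} = 1.960 (for α = 0.05, two-sided)
z_β = 0.613 (for power = 0.73)
d = 0.3

n = ((1.960 + 0.613) / 0.3)²
n = (8.577)²
n ≈ 73.56
Round up to the next whole number: n = 74 pairs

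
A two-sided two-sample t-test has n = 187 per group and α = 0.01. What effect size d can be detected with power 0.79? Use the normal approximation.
d ≈ 0.35

Minimum detectable effect (two-sample t-test, normal approximation):
d = (z_{α/2} + z_β) / √(n/2)
d = (2.576 + 0.806) / √(187/2)
d = 3.382 / 9.670
d ≈ 0.35

By Cohen's convention (0.2 small / 0.5 medium / 0.8 large): small effect.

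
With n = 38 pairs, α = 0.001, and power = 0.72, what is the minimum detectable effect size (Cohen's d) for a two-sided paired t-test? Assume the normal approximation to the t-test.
d ≈ 0.63

Minimum detectable effect (paired t-test, normal approximation):
d = (z_{α/2} + z_β) / √n
d = (3.291 + 0.583) / √38
d = 3.873 / 6.164
d ≈ 0.63

By Cohen's convention (0.2 small / 0.5 medium / 0.8 large): medium effect.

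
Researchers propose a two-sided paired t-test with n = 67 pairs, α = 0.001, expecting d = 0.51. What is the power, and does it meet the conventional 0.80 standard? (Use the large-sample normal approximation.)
Power ≈ 0.81; the study is adequately powered (power ≥ 0.80)

Power calculation (paired t-test, normal approximation):
z_β = d · √n - z_{α/2}
z_β = 0.51 · √67 - 3.291
z_β = 0.51 · 8.185 - 3.291
z_β = 0.884

Power = Φ(z_β) = Φ(0.884) ≈ 0.812

Effect size d = 0.51 is medium by Cohen's convention (0.2/0.5/0.8).

Threshold: power ≥ 0.80 is conventionally adequate.
Power ≈ 0.81 → the study is adequately powered (power ≥ 0.80).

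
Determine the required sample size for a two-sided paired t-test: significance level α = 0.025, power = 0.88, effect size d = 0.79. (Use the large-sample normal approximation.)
n = 19 pairs

Sample size formula (paired t-test, normal approximation):
n = ((z_{α/2} + z_β) / d)²

z_{α/2} = 2.241 (for α = 0.025, two-sided)
z_β = 1.175 (for power = 0.88)
d = 0.79

n = ((2.241 + 1.175) / 0.79)²
n = (4.324)²
n ≈ 18.70
Round up to the next whole number: n = 19 pairs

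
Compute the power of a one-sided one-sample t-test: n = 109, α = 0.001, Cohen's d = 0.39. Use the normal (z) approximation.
Power ≈ 0.84

Power calculation (one-sample t-test, normal approximation):
z_β = d · √n - z_α
z_β = 0.39 · √109 - 3.090
z_β = 0.39 · 10.440 - 3.090
z_β = 0.981

Power = Φ(z_β) = Φ(0.981) ≈ 0.837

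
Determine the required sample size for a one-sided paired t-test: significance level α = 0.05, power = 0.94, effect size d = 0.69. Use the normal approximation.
n = 22 pairs

Sample size formula (paired t-test, normal approximation):
n = ((z_α + z_β) / d)²

z_α = 1.645 (for α = 0.05, one-sided)
z_β = 1.555 (for power = 0.94)
d = 0.69

n = ((1.645 + 1.555) / 0.69)²
n = (4.638)²
n ≈ 21.51
Round up to the next whole number: n = 22 pairs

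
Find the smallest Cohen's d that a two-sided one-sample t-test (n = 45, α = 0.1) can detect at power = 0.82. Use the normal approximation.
d ≈ 0.38

Minimum detectable effect (one-sample t-test, normal approximation):
d = (z_{α/2} + z_β) / √n
d = (1.645 + 0.915) / √45
d = 2.560 / 6.708
d ≈ 0.38

By Cohen's convention (0.2 small / 0.5 medium / 0.8 large): small effect.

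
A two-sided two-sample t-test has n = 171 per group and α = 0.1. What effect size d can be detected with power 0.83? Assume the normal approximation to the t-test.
d ≈ 0.28

Minimum detectable effect (two-sample t-test, normal approximation):
d = (z_{α/2} + z_β) / √(n/2)
d = (1.645 + 0.954) / √(171/2)
d = 2.599 / 9.247
d ≈ 0.28

By Cohen's convention (0.2 small / 0.5 medium / 0.8 large): small effect.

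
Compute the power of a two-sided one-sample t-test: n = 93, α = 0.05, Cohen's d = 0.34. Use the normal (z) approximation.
Power ≈ 0.91

Power calculation (one-sample t-test, normal approximation):
z_β = d · √n - z_{α/2}
z_β = 0.34 · √93 - 1.960
z_β = 0.34 · 9.644 - 1.960
z_β = 1.319

Power = Φ(z_β) = Φ(1.319) ≈ 0.906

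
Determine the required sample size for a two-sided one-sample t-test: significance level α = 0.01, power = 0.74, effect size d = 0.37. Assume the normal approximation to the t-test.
n = 76

Sample size formula (one-sample t-test, normal approximation):
n = ((z_{α/2} + z_β) / d)²

z_{α/2} = 2.576 (for α = 0.01, two-sided)
z_β = 0.643 (for power = 0.74)
d = 0.37

n = ((2.576 + 0.643) / 0.37)²
n = (8.700)²
n ≈ 75.69
Round up to the next whole number: n = 76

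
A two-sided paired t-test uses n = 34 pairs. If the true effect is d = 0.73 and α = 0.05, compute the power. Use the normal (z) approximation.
Power ≈ 0.99

Power calculation (paired t-test, normal approximation):
z_β = d · √n - z_{α/2}
z_β = 0.73 · √34 - 1.960
z_β = 0.73 · 5.831 - 1.960
z_β = 2.297

Power = Φ(z_β) = Φ(2.297) ≈ 0.989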